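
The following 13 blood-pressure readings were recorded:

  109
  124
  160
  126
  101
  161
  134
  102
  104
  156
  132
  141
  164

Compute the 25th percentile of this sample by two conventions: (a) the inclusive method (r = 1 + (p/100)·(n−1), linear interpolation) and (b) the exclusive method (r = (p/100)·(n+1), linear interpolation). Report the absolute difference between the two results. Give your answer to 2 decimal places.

2.50

Sorted: 101, 102, 104, 109, 124, 126, 132, 134, 141, 156, 160, 161, 164.
n = 13.
(a) r = 4 → value at rank 4 = 109.
(b) r = 3.5; between ranks 3 (104) and 4 (109): 106.5.
|109 − 106.5| = 2.5.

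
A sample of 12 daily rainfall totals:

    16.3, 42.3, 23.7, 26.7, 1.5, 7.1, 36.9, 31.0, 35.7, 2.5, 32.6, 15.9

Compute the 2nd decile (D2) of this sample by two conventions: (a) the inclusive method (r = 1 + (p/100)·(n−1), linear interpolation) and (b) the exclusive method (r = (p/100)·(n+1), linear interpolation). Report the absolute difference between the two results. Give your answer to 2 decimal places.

3.60

Sorted: 1.5, 2.5, 7.1, 15.9, 16.3, 23.7, 26.7, 31.0, 32.6, 35.7, 36.9, 42.3.
n = 12.
(a) r = 3.2; between ranks 3 (7.1) and 4 (15.9): 8.86.
(b) r = 2.6; between ranks 2 (2.5) and 3 (7.1): 5.26.
|8.86 − 5.26| = 3.6.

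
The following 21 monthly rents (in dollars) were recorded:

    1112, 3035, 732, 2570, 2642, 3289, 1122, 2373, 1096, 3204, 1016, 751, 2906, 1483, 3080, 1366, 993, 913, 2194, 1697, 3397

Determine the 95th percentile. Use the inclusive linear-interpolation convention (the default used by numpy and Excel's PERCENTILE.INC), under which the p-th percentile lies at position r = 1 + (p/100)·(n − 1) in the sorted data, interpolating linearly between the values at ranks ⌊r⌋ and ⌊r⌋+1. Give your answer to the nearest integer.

Sorted: 732, 751, 913, 993, 1016, 1096, 1112, 1122, 1366, 1483, 1697, 2194, 2373, 2570, 2642, 2906, 3035, 3080, 3204, 3289, 3397.
n = 21.
r = 1 + (95/100)·(21 − 1) = 1 + 19 = 20.
r is an integer, so P95 is the value at rank 20: 3289.

3289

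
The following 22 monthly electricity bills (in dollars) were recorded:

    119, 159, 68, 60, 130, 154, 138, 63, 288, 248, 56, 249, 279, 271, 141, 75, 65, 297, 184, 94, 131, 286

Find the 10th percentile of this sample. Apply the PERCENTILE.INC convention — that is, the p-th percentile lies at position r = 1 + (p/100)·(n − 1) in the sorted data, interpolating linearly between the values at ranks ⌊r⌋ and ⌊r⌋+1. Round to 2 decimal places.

Sorted: 56, 60, 63, 65, 68, 75, 94, 119, 130, 131, 138, 141, 154, 159, 184, 248, 249, 271, 279, 286, 288, 297.
n = 22.
r = 1 + (10/100)·(22 − 1) = 1 + 2.1 = 3.1.
Rank 3 is 63 and rank 4 is 65.
Interpolate: 63 + 0.1·(65 − 63) = 63 + 0.1·2 = 63.2.

63.20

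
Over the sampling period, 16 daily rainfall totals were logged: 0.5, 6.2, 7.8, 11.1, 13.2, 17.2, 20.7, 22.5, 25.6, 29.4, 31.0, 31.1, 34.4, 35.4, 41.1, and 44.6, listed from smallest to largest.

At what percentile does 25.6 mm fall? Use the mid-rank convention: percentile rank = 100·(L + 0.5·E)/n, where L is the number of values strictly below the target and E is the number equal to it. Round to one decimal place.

Count below 25.6: L = 8; count equal: E = 1; n = 16.
Percentile rank = 100·(8 + 0.5·1)/16 = 100·8.5/16 = 53.12.

53.1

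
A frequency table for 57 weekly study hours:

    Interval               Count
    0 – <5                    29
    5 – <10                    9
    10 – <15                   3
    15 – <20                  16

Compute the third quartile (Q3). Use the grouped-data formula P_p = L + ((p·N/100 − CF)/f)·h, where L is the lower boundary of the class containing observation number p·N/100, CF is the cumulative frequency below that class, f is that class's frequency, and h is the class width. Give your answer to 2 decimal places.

N = 57; target position k = 75/100 · 57 = 42.75.
Cumulative frequencies: 29, 38, 41, 57.
Observation 42.75 falls in the class 15 – <20.
L = 15, CF = 41, f = 16, h = 5.
P75 = 15 + ((42.75 − 41)/16)·5 = 15 + 0.546875 = 15.5469.

15.55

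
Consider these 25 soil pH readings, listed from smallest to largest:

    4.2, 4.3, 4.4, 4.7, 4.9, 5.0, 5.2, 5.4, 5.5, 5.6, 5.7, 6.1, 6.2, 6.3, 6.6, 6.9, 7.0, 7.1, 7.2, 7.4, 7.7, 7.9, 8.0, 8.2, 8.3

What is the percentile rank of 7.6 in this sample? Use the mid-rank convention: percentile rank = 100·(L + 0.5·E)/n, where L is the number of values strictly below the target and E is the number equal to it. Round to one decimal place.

80.0

Count below 7.6: L = 20; count equal: E = 0; n = 25.
Percentile rank = 100·(20 + 0.5·0)/25 = 100·20/25 = 80.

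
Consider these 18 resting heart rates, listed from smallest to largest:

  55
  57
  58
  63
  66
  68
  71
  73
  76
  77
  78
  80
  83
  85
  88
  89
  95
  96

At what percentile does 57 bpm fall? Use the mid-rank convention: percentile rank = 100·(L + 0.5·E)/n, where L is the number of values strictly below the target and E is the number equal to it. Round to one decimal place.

Count below 57: L = 1; count equal: E = 1; n = 18.
Percentile rank = 100·(1 + 0.5·1)/18 = 100·1.5/18 = 8.333.

8.3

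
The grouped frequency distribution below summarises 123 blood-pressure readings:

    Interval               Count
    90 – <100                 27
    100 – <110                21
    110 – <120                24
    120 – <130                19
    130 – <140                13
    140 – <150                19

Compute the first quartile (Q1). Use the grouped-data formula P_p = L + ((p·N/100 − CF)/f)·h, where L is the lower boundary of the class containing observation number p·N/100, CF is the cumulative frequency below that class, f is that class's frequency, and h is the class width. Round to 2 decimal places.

101.79

N = 123; target position k = 25/100 · 123 = 30.75.
Cumulative frequencies: 27, 48, 72, 91, 104, 123.
Observation 30.75 falls in the class 100 – <110.
L = 100, CF = 27, f = 21, h = 10.
P25 = 100 + ((30.75 − 27)/21)·10 = 100 + 1.78571 = 101.786.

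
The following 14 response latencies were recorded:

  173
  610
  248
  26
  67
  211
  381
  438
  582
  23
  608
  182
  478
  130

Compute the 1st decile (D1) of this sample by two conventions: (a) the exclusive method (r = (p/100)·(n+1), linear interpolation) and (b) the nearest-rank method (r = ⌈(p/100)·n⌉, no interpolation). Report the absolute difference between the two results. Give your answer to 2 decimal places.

Sorted: 23, 26, 67, 130, 173, 182, 211, 248, 381, 438, 478, 582, 608, 610.
n = 14.
(a) r = 1.5; between ranks 1 (23) and 2 (26): 24.5.
(b) the nearest-rank method: rank 2 → 26.
|24.5 − 26| = 1.5.

1.50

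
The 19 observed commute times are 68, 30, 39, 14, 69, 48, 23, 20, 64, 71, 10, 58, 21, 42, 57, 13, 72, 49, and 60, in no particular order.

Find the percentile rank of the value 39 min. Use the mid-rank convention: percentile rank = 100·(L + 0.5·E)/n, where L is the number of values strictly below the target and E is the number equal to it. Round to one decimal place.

Sorted: 10, 13, 14, 20, 21, 23, 30, 39, 42, 48, 49, 57, 58, 60, 64, 68, 69, 71, 72.
Count below 39: L = 7; count equal: E = 1; n = 19.
Percentile rank = 100·(7 + 0.5·1)/19 = 100·7.5/19 = 39.47.

39.5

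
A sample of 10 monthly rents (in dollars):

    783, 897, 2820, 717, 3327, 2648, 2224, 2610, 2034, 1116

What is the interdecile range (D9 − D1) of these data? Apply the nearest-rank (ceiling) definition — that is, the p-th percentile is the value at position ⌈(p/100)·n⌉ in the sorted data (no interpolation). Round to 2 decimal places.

Sorted: 717, 783, 897, 1116, 2034, 2224, 2610, 2648, 2820, 3327.
n = 10.
P10: rank ⌈10/100·10⌉ = 1 → 717.
P90: rank ⌈90/100·10⌉ = 9 → 2820.
Difference: 2820 − 717 = 2103.

2103.00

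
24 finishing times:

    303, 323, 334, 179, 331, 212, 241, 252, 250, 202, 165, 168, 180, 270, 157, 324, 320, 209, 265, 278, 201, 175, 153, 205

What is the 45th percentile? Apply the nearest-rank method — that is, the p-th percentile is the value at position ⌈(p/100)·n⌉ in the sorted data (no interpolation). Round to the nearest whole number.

Sorted: 153, 157, 165, 168, 175, 179, 180, 201, 202, 205, 209, 212, 241, 250, 252, 265, 270, 278, 303, 320, 323, 324, 331, 334.
n = 24.
Position = ⌈45/100 · 24⌉ = ⌈10.8⌉ = 11.
The value at rank 11 is 209.

209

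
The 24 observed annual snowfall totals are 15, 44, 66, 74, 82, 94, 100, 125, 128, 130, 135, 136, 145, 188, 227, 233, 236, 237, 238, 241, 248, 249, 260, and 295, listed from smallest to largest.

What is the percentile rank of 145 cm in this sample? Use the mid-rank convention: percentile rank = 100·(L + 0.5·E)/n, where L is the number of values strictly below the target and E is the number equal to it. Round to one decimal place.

52.1

Count below 145: L = 12; count equal: E = 1; n = 24.
Percentile rank = 100·(12 + 0.5·1)/24 = 100·12.5/24 = 52.08.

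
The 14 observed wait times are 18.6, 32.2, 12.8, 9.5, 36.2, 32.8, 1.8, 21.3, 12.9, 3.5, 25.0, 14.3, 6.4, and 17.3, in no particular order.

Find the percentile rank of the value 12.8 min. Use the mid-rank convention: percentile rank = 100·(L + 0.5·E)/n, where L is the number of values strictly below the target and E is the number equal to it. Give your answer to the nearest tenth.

32.1

Sorted: 1.8, 3.5, 6.4, 9.5, 12.8, 12.9, 14.3, 17.3, 18.6, 21.3, 25.0, 32.2, 32.8, 36.2.
Count below 12.8: L = 4; count equal: E = 1; n = 14.
Percentile rank = 100·(4 + 0.5·1)/14 = 100·4.5/14 = 32.14.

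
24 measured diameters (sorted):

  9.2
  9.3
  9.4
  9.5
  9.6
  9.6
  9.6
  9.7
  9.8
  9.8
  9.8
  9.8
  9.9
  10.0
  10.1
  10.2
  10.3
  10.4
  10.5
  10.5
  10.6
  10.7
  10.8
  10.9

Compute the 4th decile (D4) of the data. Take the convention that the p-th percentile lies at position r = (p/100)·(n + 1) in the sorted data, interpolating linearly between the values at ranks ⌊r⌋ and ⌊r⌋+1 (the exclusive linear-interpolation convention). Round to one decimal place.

9.8

n = 24.
r = (40/100)·(24 + 1) = 10.
r is an integer, so P40 is the value at rank 10: 9.8.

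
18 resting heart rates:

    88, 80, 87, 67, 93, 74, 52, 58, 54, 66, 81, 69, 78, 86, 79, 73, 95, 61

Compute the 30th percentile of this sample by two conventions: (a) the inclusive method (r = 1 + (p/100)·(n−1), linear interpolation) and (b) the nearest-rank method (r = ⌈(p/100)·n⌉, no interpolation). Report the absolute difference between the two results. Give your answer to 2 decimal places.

0.20

Sorted: 52, 54, 58, 61, 66, 67, 69, 73, 74, 78, 79, 80, 81, 86, 87, 88, 93, 95.
n = 18.
(a) r = 6.1; between ranks 6 (67) and 7 (69): 67.2.
(b) the nearest-rank method: rank 6 → 67.
|67.2 − 67| = 0.2.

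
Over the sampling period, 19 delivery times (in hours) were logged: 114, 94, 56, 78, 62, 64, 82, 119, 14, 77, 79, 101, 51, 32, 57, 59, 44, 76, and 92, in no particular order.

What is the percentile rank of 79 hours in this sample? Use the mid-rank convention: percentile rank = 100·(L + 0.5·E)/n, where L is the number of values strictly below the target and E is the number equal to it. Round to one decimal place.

65.8

Sorted: 14, 32, 44, 51, 56, 57, 59, 62, 64, 76, 77, 78, 79, 82, 92, 94, 101, 114, 119.
Count below 79: L = 12; count equal: E = 1; n = 19.
Percentile rank = 100·(12 + 0.5·1)/19 = 100·12.5/19 = 65.79.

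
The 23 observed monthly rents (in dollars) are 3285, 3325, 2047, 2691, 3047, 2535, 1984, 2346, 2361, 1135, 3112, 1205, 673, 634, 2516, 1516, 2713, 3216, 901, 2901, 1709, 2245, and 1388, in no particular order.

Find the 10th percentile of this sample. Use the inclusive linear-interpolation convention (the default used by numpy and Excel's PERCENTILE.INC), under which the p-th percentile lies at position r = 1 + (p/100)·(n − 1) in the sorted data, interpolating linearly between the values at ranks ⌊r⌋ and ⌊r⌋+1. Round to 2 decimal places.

947.80

Sorted: 634, 673, 901, 1135, 1205, 1388, 1516, 1709, 1984, 2047, 2245, 2346, 2361, 2516, 2535, 2691, 2713, 2901, 3047, 3112, 3216, 3285, 3325.
n = 23.
r = 1 + (10/100)·(23 − 1) = 1 + 2.2 = 3.2.
Rank 3 is 901 and rank 4 is 1135.
Interpolate: 901 + 0.2·(1135 − 901) = 901 + 0.2·234 = 947.8.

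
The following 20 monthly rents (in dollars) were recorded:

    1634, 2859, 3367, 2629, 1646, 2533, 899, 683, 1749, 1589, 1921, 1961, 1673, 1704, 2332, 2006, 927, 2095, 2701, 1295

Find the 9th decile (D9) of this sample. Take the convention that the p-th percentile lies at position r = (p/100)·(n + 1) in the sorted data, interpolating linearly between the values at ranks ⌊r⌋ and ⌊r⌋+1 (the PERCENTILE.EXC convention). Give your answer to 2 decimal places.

2843.20

Sorted: 683, 899, 927, 1295, 1589, 1634, 1646, 1673, 1704, 1749, 1921, 1961, 2006, 2095, 2332, 2533, 2629, 2701, 2859, 3367.
n = 20.
r = (90/100)·(20 + 1) = 18.9.
Rank 18 is 2701 and rank 19 is 2859.
Interpolate: 2701 + 0.9·(2859 − 2701) = 2701 + 0.9·158 = 2843.2.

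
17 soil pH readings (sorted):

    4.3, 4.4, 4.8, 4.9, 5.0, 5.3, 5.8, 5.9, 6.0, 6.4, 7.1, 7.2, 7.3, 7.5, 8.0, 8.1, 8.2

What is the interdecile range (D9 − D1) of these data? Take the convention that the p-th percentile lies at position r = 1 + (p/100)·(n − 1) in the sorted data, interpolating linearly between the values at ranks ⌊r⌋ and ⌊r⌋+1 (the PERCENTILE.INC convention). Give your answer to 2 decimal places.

n = 17.
P10: r = 2.6; ranks 2–3 are 4.4, 4.8; interpolating gives 4.64.
P90: r = 15.4; ranks 15–16 are 8.0, 8.1; interpolating gives 8.04.
Difference: 8.04 − 4.64 = 3.4.

3.40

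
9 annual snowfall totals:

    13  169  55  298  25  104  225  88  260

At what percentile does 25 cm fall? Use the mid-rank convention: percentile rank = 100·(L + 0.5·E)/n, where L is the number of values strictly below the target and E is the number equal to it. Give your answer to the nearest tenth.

Sorted: 13, 25, 55, 88, 104, 169, 225, 260, 298.
Count below 25: L = 1; count equal: E = 1; n = 9.
Percentile rank = 100·(1 + 0.5·1)/9 = 100·1.5/9 = 16.67.

16.7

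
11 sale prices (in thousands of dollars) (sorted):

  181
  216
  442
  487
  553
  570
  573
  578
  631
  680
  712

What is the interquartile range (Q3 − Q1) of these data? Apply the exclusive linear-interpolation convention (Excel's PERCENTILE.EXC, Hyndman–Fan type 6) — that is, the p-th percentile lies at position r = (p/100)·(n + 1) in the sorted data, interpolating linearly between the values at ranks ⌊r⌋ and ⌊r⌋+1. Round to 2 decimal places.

189.00

n = 11.
P25: r = 3 (integer) → 442.
P75: r = 9 (integer) → 631.
Difference: 631 − 442 = 189.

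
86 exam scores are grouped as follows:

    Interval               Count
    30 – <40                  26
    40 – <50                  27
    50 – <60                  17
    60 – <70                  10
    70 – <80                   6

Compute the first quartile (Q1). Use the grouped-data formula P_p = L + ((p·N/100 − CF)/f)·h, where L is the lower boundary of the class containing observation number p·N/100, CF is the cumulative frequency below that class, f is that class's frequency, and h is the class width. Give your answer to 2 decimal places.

N = 86; target position k = 25/100 · 86 = 21.5.
Cumulative frequencies: 26, 53, 70, 80, 86.
Observation 21.5 falls in the class 30 – <40.
L = 30, CF = 0, f = 26, h = 10.
P25 = 30 + ((21.5 − 0)/26)·10 = 30 + 8.26923 = 38.2692.

38.27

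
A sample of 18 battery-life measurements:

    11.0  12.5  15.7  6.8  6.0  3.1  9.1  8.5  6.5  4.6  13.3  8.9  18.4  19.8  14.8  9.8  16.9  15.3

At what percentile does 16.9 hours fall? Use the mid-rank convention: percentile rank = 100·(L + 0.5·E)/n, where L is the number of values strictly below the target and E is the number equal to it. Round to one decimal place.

Sorted: 3.1, 4.6, 6.0, 6.5, 6.8, 8.5, 8.9, 9.1, 9.8, 11.0, 12.5, 13.3, 14.8, 15.3, 15.7, 16.9, 18.4, 19.8.
Count below 16.9: L = 15; count equal: E = 1; n = 18.
Percentile rank = 100·(15 + 0.5·1)/18 = 100·15.5/18 = 86.11.

86.1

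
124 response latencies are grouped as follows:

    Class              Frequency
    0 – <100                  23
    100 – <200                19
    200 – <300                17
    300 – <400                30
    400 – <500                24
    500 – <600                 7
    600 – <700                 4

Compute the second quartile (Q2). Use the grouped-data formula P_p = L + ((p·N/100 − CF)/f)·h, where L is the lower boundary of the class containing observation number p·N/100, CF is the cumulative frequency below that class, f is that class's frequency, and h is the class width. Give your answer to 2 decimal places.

310.00

N = 124; target position k = 50/100 · 124 = 62.
Cumulative frequencies: 23, 42, 59, 89, 113, 120, 124.
Observation 62 falls in the class 300 – <400.
L = 300, CF = 59, f = 30, h = 100.
P50 = 300 + ((62 − 59)/30)·100 = 300 + 10 = 310.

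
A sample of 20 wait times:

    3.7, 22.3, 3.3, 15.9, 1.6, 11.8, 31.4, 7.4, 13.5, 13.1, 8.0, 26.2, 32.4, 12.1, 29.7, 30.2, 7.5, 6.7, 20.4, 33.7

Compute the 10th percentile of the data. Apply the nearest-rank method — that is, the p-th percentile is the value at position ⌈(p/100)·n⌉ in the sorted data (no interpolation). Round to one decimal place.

Sorted: 1.6, 3.3, 3.7, 6.7, 7.4, 7.5, 8.0, 11.8, 12.1, 13.1, 13.5, 15.9, 20.4, 22.3, 26.2, 29.7, 30.2, 31.4, 32.4, 33.7.
n = 20.
Position = ⌈10/100 · 20⌉ = ⌈2⌉ = 2.
The value at rank 2 is 3.3.

3.3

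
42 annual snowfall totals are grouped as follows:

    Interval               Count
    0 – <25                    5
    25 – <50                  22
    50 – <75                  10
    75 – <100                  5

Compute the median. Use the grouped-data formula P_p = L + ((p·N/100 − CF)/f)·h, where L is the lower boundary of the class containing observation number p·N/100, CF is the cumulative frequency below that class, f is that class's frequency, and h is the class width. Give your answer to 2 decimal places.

N = 42; target position k = 50/100 · 42 = 21.
Cumulative frequencies: 5, 27, 37, 42.
Observation 21 falls in the class 25 – <50.
L = 25, CF = 5, f = 22, h = 25.
P50 = 25 + ((21 − 5)/22)·25 = 25 + 18.1818 = 43.1818.

43.18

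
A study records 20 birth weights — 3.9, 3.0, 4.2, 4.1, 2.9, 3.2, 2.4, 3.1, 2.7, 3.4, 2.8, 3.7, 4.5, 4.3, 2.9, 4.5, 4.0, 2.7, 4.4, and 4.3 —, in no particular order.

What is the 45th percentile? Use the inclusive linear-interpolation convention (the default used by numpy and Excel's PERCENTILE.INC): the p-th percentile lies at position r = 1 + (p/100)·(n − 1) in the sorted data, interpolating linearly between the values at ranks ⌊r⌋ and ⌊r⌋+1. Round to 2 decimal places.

Sorted: 2.4, 2.7, 2.7, 2.8, 2.9, 2.9, 3.0, 3.1, 3.2, 3.4, 3.7, 3.9, 4.0, 4.1, 4.2, 4.3, 4.3, 4.4, 4.5, 4.5.
n = 20.
r = 1 + (45/100)·(20 − 1) = 1 + 8.55 = 9.55.
Rank 9 is 3.2 and rank 10 is 3.4.
Interpolate: 3.2 + 0.55·(3.4 − 3.2) = 3.2 + 0.55·0.2 = 3.31.

3.31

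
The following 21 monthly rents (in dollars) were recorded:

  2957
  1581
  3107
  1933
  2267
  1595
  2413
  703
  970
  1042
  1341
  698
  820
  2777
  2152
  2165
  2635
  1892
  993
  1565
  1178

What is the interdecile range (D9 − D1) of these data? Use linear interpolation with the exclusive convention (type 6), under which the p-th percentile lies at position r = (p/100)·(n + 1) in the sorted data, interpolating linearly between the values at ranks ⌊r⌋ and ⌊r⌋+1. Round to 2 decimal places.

2194.60

Sorted: 698, 703, 820, 970, 993, 1042, 1178, 1341, 1565, 1581, 1595, 1892, 1933, 2152, 2165, 2267, 2413, 2635, 2777, 2957, 3107.
n = 21.
P10: r = 2.2; ranks 2–3 are 703, 820; interpolating gives 726.4.
P90: r = 19.8; ranks 19–20 are 2777, 2957; interpolating gives 2921.
Difference: 2921 − 726.4 = 2194.6.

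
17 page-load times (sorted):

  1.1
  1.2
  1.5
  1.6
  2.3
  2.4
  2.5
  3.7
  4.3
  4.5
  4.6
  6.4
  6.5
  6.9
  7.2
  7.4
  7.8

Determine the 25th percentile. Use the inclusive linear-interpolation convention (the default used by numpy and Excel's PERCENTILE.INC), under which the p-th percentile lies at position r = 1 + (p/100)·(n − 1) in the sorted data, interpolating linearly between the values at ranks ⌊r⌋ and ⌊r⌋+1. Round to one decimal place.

2.3

n = 17.
r = 1 + (25/100)·(17 − 1) = 1 + 4 = 5.
r is an integer, so P25 is the value at rank 5: 2.3.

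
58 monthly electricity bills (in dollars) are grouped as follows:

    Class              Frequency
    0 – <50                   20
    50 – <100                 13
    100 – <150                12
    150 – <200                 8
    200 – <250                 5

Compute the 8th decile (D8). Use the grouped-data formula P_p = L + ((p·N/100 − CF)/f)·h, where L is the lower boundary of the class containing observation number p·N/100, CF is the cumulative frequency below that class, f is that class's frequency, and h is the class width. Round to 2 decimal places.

N = 58; target position k = 80/100 · 58 = 46.4.
Cumulative frequencies: 20, 33, 45, 53, 58.
Observation 46.4 falls in the class 150 – <200.
L = 150, CF = 45, f = 8, h = 50.
P80 = 150 + ((46.4 − 45)/8)·50 = 150 + 8.75 = 158.75.

158.75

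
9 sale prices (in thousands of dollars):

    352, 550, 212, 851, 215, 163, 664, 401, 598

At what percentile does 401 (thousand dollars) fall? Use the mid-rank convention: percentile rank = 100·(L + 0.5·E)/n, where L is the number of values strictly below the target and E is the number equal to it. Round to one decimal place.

50.0

Sorted: 163, 212, 215, 352, 401, 550, 598, 664, 851.
Count below 401: L = 4; count equal: E = 1; n = 9.
Percentile rank = 100·(4 + 0.5·1)/9 = 100·4.5/9 = 50.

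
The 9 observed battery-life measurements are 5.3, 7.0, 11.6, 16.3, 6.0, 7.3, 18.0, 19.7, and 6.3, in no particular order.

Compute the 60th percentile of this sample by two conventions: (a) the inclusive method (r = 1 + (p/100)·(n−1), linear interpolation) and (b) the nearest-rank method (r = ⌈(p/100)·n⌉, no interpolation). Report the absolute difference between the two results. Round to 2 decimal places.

0.86

Sorted: 5.3, 6.0, 6.3, 7.0, 7.3, 11.6, 16.3, 18.0, 19.7.
n = 9.
(a) r = 5.8; between ranks 5 (7.3) and 6 (11.6): 10.74.
(b) the nearest-rank method: rank 6 → 11.6.
|10.74 − 11.6| = 0.86.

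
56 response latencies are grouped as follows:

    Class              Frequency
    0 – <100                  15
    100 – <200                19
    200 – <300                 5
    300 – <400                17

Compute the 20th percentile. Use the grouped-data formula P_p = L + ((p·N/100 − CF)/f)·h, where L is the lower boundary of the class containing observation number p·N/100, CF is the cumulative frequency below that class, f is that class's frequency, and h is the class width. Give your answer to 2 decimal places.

N = 56; target position k = 20/100 · 56 = 11.2.
Cumulative frequencies: 15, 34, 39, 56.
Observation 11.2 falls in the class 0 – <100.
L = 0, CF = 0, f = 15, h = 100.
P20 = 0 + ((11.2 − 0)/15)·100 = 0 + 74.6667 = 74.6667.

74.67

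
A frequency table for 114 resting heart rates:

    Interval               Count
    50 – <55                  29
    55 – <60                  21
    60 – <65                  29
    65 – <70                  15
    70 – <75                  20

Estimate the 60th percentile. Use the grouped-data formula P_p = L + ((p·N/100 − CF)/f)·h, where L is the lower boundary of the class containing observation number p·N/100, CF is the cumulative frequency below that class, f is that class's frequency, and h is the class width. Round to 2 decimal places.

N = 114; target position k = 60/100 · 114 = 68.4.
Cumulative frequencies: 29, 50, 79, 94, 114.
Observation 68.4 falls in the class 60 – <65.
L = 60, CF = 50, f = 29, h = 5.
P60 = 60 + ((68.4 − 50)/29)·5 = 60 + 3.17241 = 63.1724.

63.17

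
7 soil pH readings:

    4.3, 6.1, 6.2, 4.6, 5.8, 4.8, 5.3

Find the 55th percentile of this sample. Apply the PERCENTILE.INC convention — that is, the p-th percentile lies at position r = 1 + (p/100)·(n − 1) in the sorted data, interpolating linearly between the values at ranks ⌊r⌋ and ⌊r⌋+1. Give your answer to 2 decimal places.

Sorted: 4.3, 4.6, 4.8, 5.3, 5.8, 6.1, 6.2.
n = 7.
r = 1 + (55/100)·(7 − 1) = 1 + 3.3 = 4.3.
Rank 4 is 5.3 and rank 5 is 5.8.
Interpolate: 5.3 + 0.3·(5.8 − 5.3) = 5.3 + 0.3·0.5 = 5.45.

5.45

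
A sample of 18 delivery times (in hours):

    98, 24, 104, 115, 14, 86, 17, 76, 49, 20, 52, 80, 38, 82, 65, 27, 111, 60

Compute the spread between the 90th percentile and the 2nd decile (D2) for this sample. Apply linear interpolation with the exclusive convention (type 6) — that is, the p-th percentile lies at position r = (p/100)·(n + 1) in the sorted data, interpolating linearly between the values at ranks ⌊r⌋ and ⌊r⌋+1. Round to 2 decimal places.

88.20

Sorted: 14, 17, 20, 24, 27, 38, 49, 52, 60, 65, 76, 80, 82, 86, 98, 104, 111, 115.
n = 18.
P20: r = 3.8; ranks 3–4 are 20, 24; interpolating gives 23.2.
P90: r = 17.1; ranks 17–18 are 111, 115; interpolating gives 111.4.
Difference: 111.4 − 23.2 = 88.2.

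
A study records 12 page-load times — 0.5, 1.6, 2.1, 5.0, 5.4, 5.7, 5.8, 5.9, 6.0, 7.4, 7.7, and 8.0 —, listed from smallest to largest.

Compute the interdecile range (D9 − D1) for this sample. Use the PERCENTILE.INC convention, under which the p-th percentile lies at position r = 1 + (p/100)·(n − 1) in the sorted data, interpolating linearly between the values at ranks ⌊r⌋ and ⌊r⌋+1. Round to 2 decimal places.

n = 12.
P10: r = 2.1; ranks 2–3 are 1.6, 2.1; interpolating gives 1.65.
P90: r = 10.9; ranks 10–11 are 7.4, 7.7; interpolating gives 7.67.
Difference: 7.67 − 1.65 = 6.02.

6.02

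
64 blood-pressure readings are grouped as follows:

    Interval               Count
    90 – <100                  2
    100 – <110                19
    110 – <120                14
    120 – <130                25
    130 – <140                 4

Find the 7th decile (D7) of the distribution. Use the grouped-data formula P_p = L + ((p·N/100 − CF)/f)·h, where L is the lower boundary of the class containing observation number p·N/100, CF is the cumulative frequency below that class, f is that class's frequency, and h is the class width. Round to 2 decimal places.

123.92

N = 64; target position k = 70/100 · 64 = 44.8.
Cumulative frequencies: 2, 21, 35, 60, 64.
Observation 44.8 falls in the class 120 – <130.
L = 120, CF = 35, f = 25, h = 10.
P70 = 120 + ((44.8 − 35)/25)·10 = 120 + 3.92 = 123.92.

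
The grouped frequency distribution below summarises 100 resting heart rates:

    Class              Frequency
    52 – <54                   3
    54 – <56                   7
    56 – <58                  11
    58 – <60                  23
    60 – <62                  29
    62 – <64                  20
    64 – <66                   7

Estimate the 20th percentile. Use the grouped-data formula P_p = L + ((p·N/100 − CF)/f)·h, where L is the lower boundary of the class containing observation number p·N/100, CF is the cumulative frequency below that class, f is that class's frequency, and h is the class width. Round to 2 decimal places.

N = 100; target position k = 20/100 · 100 = 20.
Cumulative frequencies: 3, 10, 21, 44, 73, 93, 100.
Observation 20 falls in the class 56 – <58.
L = 56, CF = 10, f = 11, h = 2.
P20 = 56 + ((20 − 10)/11)·2 = 56 + 1.81818 = 57.8182.

57.82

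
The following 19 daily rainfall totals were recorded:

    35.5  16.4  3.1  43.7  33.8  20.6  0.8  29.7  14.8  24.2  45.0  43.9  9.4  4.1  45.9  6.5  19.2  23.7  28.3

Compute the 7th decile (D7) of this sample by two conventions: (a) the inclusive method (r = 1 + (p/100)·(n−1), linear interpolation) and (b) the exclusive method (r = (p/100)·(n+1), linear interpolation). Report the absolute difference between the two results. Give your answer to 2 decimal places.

Sorted: 0.8, 3.1, 4.1, 6.5, 9.4, 14.8, 16.4, 19.2, 20.6, 23.7, 24.2, 28.3, 29.7, 33.8, 35.5, 43.7, 43.9, 45.0, 45.9.
n = 19.
(a) r = 13.6; between ranks 13 (29.7) and 14 (33.8): 32.16.
(b) r = 14 → value at rank 14 = 33.8.
|32.16 − 33.8| = 1.64.

1.64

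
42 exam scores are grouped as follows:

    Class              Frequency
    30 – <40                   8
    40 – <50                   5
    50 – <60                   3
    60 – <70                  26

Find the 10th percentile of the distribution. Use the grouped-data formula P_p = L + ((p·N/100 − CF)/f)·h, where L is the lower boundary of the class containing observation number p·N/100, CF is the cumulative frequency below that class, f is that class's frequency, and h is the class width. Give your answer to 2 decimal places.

35.25

N = 42; target position k = 10/100 · 42 = 4.2.
Cumulative frequencies: 8, 13, 16, 42.
Observation 4.2 falls in the class 30 – <40.
L = 30, CF = 0, f = 8, h = 10.
P10 = 30 + ((4.2 − 0)/8)·10 = 30 + 5.25 = 35.25.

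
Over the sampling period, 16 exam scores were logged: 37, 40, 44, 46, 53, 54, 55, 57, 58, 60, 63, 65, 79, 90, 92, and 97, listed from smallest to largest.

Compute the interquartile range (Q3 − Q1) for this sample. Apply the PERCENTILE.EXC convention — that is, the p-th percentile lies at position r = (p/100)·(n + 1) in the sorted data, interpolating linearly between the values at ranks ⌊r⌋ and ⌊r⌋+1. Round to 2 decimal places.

n = 16.
P25: r = 4.25; ranks 4–5 are 46, 53; interpolating gives 47.75.
P75: r = 12.75; ranks 12–13 are 65, 79; interpolating gives 75.5.
Difference: 75.5 − 47.75 = 27.75.

27.75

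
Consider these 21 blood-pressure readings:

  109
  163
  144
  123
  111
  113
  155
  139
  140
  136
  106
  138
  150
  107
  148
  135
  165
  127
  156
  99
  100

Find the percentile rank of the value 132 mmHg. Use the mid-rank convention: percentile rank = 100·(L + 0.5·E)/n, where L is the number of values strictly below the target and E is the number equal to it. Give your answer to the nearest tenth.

Sorted: 99, 100, 106, 107, 109, 111, 113, 123, 127, 135, 136, 138, 139, 140, 144, 148, 150, 155, 156, 163, 165.
Count below 132: L = 9; count equal: E = 0; n = 21.
Percentile rank = 100·(9 + 0.5·0)/21 = 100·9/21 = 42.86.

42.9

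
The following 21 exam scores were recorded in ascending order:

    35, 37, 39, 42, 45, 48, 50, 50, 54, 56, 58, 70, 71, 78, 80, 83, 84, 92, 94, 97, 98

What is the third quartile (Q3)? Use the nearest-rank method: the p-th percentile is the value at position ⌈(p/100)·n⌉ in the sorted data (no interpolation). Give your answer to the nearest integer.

83

n = 21.
Position = ⌈75/100 · 21⌉ = ⌈15.75⌉ = 16.
The value at rank 16 is 83.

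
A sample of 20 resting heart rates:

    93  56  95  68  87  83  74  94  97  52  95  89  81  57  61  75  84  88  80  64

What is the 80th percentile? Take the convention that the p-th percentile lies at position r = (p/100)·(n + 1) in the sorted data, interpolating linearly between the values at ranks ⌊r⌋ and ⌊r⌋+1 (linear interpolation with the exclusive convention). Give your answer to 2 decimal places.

Sorted: 52, 56, 57, 61, 64, 68, 74, 75, 80, 81, 83, 84, 87, 88, 89, 93, 94, 95, 95, 97.
n = 20.
r = (80/100)·(20 + 1) = 16.8.
Rank 16 is 93 and rank 17 is 94.
Interpolate: 93 + 0.8·(94 − 93) = 93 + 0.8·1 = 93.8.

93.80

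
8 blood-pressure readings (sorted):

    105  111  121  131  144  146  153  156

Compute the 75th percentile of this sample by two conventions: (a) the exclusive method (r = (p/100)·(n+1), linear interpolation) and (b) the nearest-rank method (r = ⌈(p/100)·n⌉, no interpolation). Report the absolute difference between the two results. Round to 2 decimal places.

5.25

n = 8.
(a) r = 6.75; between ranks 6 (146) and 7 (153): 151.25.
(b) the nearest-rank method: rank 6 → 146.
|151.25 − 146| = 5.25.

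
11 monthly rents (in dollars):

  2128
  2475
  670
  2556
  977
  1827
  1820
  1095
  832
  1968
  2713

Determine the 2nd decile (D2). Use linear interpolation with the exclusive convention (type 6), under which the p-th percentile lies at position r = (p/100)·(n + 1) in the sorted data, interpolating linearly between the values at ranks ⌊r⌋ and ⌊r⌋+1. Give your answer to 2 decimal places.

Sorted: 670, 832, 977, 1095, 1820, 1827, 1968, 2128, 2475, 2556, 2713.
n = 11.
r = (20/100)·(11 + 1) = 2.4.
Rank 2 is 832 and rank 3 is 977.
Interpolate: 832 + 0.4·(977 − 832) = 832 + 0.4·145 = 890.

890.00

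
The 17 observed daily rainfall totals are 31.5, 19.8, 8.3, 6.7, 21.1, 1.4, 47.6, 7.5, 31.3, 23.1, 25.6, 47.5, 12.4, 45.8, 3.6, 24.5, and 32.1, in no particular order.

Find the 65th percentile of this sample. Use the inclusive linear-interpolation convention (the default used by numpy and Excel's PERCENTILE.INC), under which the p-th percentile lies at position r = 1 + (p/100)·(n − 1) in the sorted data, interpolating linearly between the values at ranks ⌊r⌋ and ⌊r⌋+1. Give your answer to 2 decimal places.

27.88

Sorted: 1.4, 3.6, 6.7, 7.5, 8.3, 12.4, 19.8, 21.1, 23.1, 24.5, 25.6, 31.3, 31.5, 32.1, 45.8, 47.5, 47.6.
n = 17.
r = 1 + (65/100)·(17 − 1) = 1 + 10.4 = 11.4.
Rank 11 is 25.6 and rank 12 is 31.3.
Interpolate: 25.6 + 0.4·(31.3 − 25.6) = 25.6 + 0.4·5.7 = 27.88.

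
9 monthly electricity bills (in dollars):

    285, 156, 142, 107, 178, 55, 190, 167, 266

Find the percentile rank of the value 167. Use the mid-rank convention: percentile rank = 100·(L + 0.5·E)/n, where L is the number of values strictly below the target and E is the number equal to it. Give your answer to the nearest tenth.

50.0

Sorted: 55, 107, 142, 156, 167, 178, 190, 266, 285.
Count below 167: L = 4; count equal: E = 1; n = 9.
Percentile rank = 100·(4 + 0.5·1)/9 = 100·4.5/9 = 50.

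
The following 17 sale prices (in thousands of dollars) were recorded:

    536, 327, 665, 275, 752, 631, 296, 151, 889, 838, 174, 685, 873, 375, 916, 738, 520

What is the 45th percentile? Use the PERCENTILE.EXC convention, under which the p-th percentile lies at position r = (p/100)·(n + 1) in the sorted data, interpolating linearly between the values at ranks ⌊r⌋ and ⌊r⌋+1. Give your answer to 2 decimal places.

Sorted: 151, 174, 275, 296, 327, 375, 520, 536, 631, 665, 685, 738, 752, 838, 873, 889, 916.
n = 17.
r = (45/100)·(17 + 1) = 8.1.
Rank 8 is 536 and rank 9 is 631.
Interpolate: 536 + 0.1·(631 − 536) = 536 + 0.1·95 = 545.5.

545.50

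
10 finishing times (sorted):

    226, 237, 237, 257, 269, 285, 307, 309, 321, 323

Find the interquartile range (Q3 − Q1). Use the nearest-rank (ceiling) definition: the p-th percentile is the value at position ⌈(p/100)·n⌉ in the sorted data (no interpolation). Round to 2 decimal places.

n = 10.
P25: rank ⌈25/100·10⌉ = 3 → 237.
P75: rank ⌈75/100·10⌉ = 8 → 309.
Difference: 309 − 237 = 72.

72.00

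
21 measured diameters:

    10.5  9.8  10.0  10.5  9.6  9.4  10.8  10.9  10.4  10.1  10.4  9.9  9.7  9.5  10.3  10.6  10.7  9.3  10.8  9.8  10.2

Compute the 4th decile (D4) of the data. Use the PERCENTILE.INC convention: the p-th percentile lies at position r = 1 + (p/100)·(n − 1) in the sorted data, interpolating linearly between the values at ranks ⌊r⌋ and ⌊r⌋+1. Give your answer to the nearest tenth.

10.0

Sorted: 9.3, 9.4, 9.5, 9.6, 9.7, 9.8, 9.8, 9.9, 10.0, 10.1, 10.2, 10.3, 10.4, 10.4, 10.5, 10.5, 10.6, 10.7, 10.8, 10.8, 10.9.
n = 21.
r = 1 + (40/100)·(21 − 1) = 1 + 8 = 9.
r is an integer, so P40 is the value at rank 9: 10.0.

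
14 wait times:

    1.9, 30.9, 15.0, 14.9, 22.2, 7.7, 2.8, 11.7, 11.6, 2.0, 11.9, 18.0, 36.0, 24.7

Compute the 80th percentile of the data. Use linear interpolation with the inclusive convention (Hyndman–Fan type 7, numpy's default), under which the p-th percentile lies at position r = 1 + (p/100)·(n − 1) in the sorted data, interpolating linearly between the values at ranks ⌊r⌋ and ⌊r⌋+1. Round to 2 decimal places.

Sorted: 1.9, 2.0, 2.8, 7.7, 11.6, 11.7, 11.9, 14.9, 15.0, 18.0, 22.2, 24.7, 30.9, 36.0.
n = 14.
r = 1 + (80/100)·(14 − 1) = 1 + 10.4 = 11.4.
Rank 11 is 22.2 and rank 12 is 24.7.
Interpolate: 22.2 + 0.4·(24.7 − 22.2) = 22.2 + 0.4·2.5 = 23.2.

23.20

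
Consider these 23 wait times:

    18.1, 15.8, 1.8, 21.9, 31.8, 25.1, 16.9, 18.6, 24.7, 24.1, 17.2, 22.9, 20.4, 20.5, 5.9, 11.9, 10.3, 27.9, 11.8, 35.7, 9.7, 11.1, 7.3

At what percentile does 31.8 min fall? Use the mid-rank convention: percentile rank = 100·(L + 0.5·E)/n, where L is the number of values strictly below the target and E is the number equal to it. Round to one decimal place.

93.5

Sorted: 1.8, 5.9, 7.3, 9.7, 10.3, 11.1, 11.8, 11.9, 15.8, 16.9, 17.2, 18.1, 18.6, 20.4, 20.5, 21.9, 22.9, 24.1, 24.7, 25.1, 27.9, 31.8, 35.7.
Count below 31.8: L = 21; count equal: E = 1; n = 23.
Percentile rank = 100·(21 + 0.5·1)/23 = 100·21.5/23 = 93.48.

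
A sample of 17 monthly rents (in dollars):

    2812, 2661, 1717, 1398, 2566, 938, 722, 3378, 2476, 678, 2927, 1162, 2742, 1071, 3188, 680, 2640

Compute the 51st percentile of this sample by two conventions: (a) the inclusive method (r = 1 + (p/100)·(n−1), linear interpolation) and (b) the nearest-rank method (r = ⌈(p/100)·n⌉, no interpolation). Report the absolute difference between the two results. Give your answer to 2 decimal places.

14.40

Sorted: 678, 680, 722, 938, 1071, 1162, 1398, 1717, 2476, 2566, 2640, 2661, 2742, 2812, 2927, 3188, 3378.
n = 17.
(a) r = 9.16; between ranks 9 (2476) and 10 (2566): 2490.4.
(b) the nearest-rank method: rank 9 → 2476.
|2490.4 − 2476| = 14.4.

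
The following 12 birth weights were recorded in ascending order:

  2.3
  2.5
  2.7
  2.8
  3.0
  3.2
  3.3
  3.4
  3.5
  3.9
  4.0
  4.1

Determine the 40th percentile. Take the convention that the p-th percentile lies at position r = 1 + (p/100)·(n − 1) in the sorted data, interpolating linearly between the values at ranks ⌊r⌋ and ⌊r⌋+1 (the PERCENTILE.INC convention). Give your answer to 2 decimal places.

3.08

n = 12.
r = 1 + (40/100)·(12 − 1) = 1 + 4.4 = 5.4.
Rank 5 is 3.0 and rank 6 is 3.2.
Interpolate: 3.0 + 0.4·(3.2 − 3.0) = 3.0 + 0.4·0.2 = 3.08.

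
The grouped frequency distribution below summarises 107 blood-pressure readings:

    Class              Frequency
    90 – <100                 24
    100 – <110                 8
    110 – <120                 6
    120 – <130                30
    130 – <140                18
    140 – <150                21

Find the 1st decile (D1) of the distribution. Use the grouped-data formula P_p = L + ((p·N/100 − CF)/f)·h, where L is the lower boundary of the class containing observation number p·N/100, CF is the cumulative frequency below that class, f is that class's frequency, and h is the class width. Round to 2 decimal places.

N = 107; target position k = 10/100 · 107 = 10.7.
Cumulative frequencies: 24, 32, 38, 68, 86, 107.
Observation 10.7 falls in the class 90 – <100.
L = 90, CF = 0, f = 24, h = 10.
P10 = 90 + ((10.7 − 0)/24)·10 = 90 + 4.45833 = 94.4583.

94.46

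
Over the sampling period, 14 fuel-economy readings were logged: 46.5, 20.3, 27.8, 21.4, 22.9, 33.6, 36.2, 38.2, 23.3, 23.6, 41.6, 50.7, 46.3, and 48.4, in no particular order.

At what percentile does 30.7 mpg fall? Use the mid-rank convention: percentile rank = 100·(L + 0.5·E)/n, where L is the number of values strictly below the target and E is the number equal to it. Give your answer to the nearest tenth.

Sorted: 20.3, 21.4, 22.9, 23.3, 23.6, 27.8, 33.6, 36.2, 38.2, 41.6, 46.3, 46.5, 48.4, 50.7.
Count below 30.7: L = 6; count equal: E = 0; n = 14.
Percentile rank = 100·(6 + 0.5·0)/14 = 100·6/14 = 42.86.

42.9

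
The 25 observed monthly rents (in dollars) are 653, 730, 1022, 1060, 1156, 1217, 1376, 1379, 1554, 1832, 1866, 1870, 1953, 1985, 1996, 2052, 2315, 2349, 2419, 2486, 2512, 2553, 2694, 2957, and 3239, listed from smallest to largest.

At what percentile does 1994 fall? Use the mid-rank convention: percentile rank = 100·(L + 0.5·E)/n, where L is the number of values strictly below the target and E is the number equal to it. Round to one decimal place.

Count below 1994: L = 14; count equal: E = 0; n = 25.
Percentile rank = 100·(14 + 0.5·0)/25 = 100·14/25 = 56.

56.0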